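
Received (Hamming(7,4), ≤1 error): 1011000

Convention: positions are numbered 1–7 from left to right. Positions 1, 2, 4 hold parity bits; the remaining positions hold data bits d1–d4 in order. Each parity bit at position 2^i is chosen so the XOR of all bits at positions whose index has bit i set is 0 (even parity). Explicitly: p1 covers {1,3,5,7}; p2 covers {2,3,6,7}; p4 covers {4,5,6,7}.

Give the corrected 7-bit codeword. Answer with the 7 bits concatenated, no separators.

1011010

s1 (pos 1,3,5,7): 1⊕1⊕0⊕0 = 0
s2 (pos 2,3,6,7): 0⊕1⊕0⊕0 = 1
s4 (pos 4,5,6,7): 1⊕0⊕0⊕0 = 1
Syndrome s4…s1 = 110 → error at position 6.
Flip position 6: 1011000 → 1011010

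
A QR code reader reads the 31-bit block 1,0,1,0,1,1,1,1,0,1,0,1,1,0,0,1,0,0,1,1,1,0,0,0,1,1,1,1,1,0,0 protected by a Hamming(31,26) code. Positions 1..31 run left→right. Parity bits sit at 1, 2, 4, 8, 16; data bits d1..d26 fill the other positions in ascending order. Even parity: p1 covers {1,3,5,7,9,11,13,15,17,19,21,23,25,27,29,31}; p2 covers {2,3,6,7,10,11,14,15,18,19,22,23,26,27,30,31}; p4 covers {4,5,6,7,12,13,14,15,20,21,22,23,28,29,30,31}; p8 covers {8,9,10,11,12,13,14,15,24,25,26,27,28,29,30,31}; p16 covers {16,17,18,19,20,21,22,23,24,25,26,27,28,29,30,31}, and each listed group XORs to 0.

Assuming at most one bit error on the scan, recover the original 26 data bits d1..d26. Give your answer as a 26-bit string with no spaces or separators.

s1 (pos 1,3,5,7,9,11,13,15,17,19,21,23,25,27,29,31): 1⊕1⊕1⊕1⊕0⊕0⊕1⊕0⊕0⊕1⊕1⊕0⊕1⊕1⊕1⊕0 = 0
s2 (pos 2,3,6,7,10,11,14,15,18,19,22,23,26,27,30,31): 0⊕1⊕1⊕1⊕1⊕0⊕0⊕0⊕0⊕1⊕0⊕0⊕1⊕1⊕0⊕0 = 1
s4 (pos 4,5,6,7,12,13,14,15,20,21,22,23,28,29,30,31): 0⊕1⊕1⊕1⊕1⊕1⊕0⊕0⊕1⊕1⊕0⊕0⊕1⊕1⊕0⊕0 = 1
s8 (pos 8,9,10,11,12,13,14,15,24,25,26,27,28,29,30,31): 1⊕0⊕1⊕0⊕1⊕1⊕0⊕0⊕0⊕1⊕1⊕1⊕1⊕1⊕0⊕0 = 1
s16 (pos 16,17,18,19,20,21,22,23,24,25,26,27,28,29,30,31): 1⊕0⊕0⊕1⊕1⊕1⊕0⊕0⊕0⊕1⊕1⊕1⊕1⊕1⊕0⊕0 = 1
Syndrome s16…s1 = 11110 → error at position 30.
Flip position 30: 1010111101011001001110001111100 → 1010111101011001001110001111110
Read data bits from positions 3,5,6,7,9,10,11,12,13,14,15,17,18,19,20,21,22,23,24,25,26,27,28,29,30,31: 11110101100001110001111110

11110101100001110001111110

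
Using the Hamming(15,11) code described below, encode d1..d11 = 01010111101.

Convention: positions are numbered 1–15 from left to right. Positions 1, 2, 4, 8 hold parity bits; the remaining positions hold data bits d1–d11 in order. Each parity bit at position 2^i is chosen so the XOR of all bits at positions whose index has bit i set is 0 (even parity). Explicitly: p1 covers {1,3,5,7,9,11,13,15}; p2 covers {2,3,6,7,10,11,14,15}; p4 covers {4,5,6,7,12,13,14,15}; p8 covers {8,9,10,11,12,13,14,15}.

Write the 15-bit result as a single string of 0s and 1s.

Place data at non-parity positions: p1 p2 0 p4 1 0 1 p8 0 1 1 1 1 0 1
p1 (pos 1,3,5,7,9,11,13,15): XOR of data positions = 0⊕1⊕1⊕0⊕1⊕1⊕1 = 1
p2 (pos 2,3,6,7,10,11,14,15): XOR of data positions = 0⊕0⊕1⊕1⊕1⊕0⊕1 = 0
p4 (pos 4,5,6,7,12,13,14,15): XOR of data positions = 1⊕0⊕1⊕1⊕1⊕0⊕1 = 1
p8 (pos 8,9,10,11,12,13,14,15): XOR of data positions = 0⊕1⊕1⊕1⊕1⊕0⊕1 = 1
Codeword: 100110110111101

100110110111101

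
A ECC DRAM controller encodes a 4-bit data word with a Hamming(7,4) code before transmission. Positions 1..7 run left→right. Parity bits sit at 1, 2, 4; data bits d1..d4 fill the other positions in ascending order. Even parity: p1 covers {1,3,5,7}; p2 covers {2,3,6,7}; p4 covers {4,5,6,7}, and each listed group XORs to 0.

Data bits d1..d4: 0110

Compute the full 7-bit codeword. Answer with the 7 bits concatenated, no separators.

Place data at non-parity positions: p1 p2 0 p4 1 1 0
p1 (pos 1,3,5,7): XOR of data positions = 0⊕1⊕0 = 1
p2 (pos 2,3,6,7): XOR of data positions = 0⊕1⊕0 = 1
p4 (pos 4,5,6,7): XOR of data positions = 1⊕1⊕0 = 0
Codeword: 1100110

1100110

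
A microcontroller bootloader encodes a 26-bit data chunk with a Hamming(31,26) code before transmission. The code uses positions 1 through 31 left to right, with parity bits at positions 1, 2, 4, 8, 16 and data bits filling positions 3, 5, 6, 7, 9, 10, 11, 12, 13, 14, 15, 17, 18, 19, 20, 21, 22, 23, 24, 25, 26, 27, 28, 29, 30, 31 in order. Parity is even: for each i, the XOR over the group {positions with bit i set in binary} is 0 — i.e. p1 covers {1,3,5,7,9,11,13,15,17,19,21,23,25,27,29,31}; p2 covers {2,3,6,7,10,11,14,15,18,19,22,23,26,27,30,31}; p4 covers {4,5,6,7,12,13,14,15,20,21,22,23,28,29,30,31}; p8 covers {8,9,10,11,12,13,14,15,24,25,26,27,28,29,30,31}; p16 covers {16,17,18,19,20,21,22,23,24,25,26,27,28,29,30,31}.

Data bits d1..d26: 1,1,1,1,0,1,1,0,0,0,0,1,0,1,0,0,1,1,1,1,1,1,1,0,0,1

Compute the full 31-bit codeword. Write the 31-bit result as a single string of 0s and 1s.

Place data at non-parity positions: p1 p2 1 p4 1 1 1 p8 0 1 1 0 0 0 0 p16 1 0 1 0 0 1 1 1 1 1 1 1 0 0 1
p1 (pos 1,3,5,7,9,11,13,15,17,19,21,23,25,27,29,31): XOR of data positions = 1⊕1⊕1⊕0⊕1⊕0⊕0⊕1⊕1⊕0⊕1⊕1⊕1⊕0⊕1 = 0
p2 (pos 2,3,6,7,10,11,14,15,18,19,22,23,26,27,30,31): XOR of data positions = 1⊕1⊕1⊕1⊕1⊕0⊕0⊕0⊕1⊕1⊕1⊕1⊕1⊕0⊕1 = 1
p4 (pos 4,5,6,7,12,13,14,15,20,21,22,23,28,29,30,31): XOR of data positions = 1⊕1⊕1⊕0⊕0⊕0⊕0⊕0⊕0⊕1⊕1⊕1⊕0⊕0⊕1 = 1
p8 (pos 8,9,10,11,12,13,14,15,24,25,26,27,28,29,30,31): XOR of data positions = 0⊕1⊕1⊕0⊕0⊕0⊕0⊕1⊕1⊕1⊕1⊕1⊕0⊕0⊕1 = 0
p16 (pos 16,17,18,19,20,21,22,23,24,25,26,27,28,29,30,31): XOR of data positions = 1⊕0⊕1⊕0⊕0⊕1⊕1⊕1⊕1⊕1⊕1⊕1⊕0⊕0⊕1 = 0
Codeword: 0111111001100000101001111111001

0111111001100000101001111111001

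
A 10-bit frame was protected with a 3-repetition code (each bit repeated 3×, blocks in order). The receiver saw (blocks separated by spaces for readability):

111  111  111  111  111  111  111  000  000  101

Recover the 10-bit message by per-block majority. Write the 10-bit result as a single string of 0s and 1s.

1111111001

Block 1 (111): 3 ones → 1
Block 2 (111): 3 ones → 1
Block 3 (111): 3 ones → 1
Block 4 (111): 3 ones → 1
Block 5 (111): 3 ones → 1
Block 6 (111): 3 ones → 1
Block 7 (111): 3 ones → 1
Block 8 (000): 0 ones → 0
Block 9 (000): 0 ones → 0
Block 10 (101): 2 ones → 1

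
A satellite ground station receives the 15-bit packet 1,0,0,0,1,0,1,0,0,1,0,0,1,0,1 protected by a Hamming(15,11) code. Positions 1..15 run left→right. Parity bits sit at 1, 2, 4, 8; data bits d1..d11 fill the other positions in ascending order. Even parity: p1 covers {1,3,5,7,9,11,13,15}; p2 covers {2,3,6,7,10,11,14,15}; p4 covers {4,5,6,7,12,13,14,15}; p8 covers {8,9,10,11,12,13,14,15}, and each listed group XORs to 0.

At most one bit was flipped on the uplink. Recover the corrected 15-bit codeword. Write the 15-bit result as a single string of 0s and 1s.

100010100110101

s1 (pos 1,3,5,7,9,11,13,15): 1⊕0⊕1⊕1⊕0⊕0⊕1⊕1 = 1
s2 (pos 2,3,6,7,10,11,14,15): 0⊕0⊕0⊕1⊕1⊕0⊕0⊕1 = 1
s4 (pos 4,5,6,7,12,13,14,15): 0⊕1⊕0⊕1⊕0⊕1⊕0⊕1 = 0
s8 (pos 8,9,10,11,12,13,14,15): 0⊕0⊕1⊕0⊕0⊕1⊕0⊕1 = 1
Syndrome s8…s1 = 1011 → error at position 11.
Flip position 11: 100010100100101 → 100010100110101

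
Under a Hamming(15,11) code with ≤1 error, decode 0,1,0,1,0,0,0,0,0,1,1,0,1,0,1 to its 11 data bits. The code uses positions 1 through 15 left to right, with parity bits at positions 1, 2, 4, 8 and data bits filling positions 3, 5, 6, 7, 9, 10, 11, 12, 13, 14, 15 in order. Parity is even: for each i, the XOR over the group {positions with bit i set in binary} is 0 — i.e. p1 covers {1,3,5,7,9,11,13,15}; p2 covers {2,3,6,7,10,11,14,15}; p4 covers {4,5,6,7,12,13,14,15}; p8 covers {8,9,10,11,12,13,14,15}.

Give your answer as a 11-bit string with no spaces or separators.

s1 (pos 1,3,5,7,9,11,13,15): 0⊕0⊕0⊕0⊕0⊕1⊕1⊕1 = 1
s2 (pos 2,3,6,7,10,11,14,15): 1⊕0⊕0⊕0⊕1⊕1⊕0⊕1 = 0
s4 (pos 4,5,6,7,12,13,14,15): 1⊕0⊕0⊕0⊕0⊕1⊕0⊕1 = 1
s8 (pos 8,9,10,11,12,13,14,15): 0⊕0⊕1⊕1⊕0⊕1⊕0⊕1 = 0
Syndrome s8…s1 = 0101 → error at position 5.
Flip position 5: 010100000110101 → 010110000110101
Read data bits from positions 3,5,6,7,9,10,11,12,13,14,15: 01000110101

01000110101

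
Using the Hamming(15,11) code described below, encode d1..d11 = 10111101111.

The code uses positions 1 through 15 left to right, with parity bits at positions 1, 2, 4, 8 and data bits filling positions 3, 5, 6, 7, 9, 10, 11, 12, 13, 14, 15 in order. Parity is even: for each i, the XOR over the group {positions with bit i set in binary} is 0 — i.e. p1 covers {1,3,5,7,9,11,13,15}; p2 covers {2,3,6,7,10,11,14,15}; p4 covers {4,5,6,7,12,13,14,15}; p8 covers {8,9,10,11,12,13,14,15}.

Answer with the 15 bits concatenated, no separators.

101001101101111

Place data at non-parity positions: p1 p2 1 p4 0 1 1 p8 1 1 0 1 1 1 1
p1 (pos 1,3,5,7,9,11,13,15): XOR of data positions = 1⊕0⊕1⊕1⊕0⊕1⊕1 = 1
p2 (pos 2,3,6,7,10,11,14,15): XOR of data positions = 1⊕1⊕1⊕1⊕0⊕1⊕1 = 0
p4 (pos 4,5,6,7,12,13,14,15): XOR of data positions = 0⊕1⊕1⊕1⊕1⊕1⊕1 = 0
p8 (pos 8,9,10,11,12,13,14,15): XOR of data positions = 1⊕1⊕0⊕1⊕1⊕1⊕1 = 0
Codeword: 101001101101111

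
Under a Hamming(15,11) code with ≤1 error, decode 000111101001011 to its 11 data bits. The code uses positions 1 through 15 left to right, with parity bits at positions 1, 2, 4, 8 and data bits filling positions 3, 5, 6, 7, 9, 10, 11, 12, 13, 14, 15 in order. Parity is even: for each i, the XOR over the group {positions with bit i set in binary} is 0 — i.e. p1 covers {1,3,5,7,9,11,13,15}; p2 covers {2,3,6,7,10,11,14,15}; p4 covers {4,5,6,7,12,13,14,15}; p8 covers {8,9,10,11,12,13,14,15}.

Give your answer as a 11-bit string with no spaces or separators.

01111001011

s1 (pos 1,3,5,7,9,11,13,15): 0⊕0⊕1⊕1⊕1⊕0⊕0⊕1 = 0
s2 (pos 2,3,6,7,10,11,14,15): 0⊕0⊕1⊕1⊕0⊕0⊕1⊕1 = 0
s4 (pos 4,5,6,7,12,13,14,15): 1⊕1⊕1⊕1⊕1⊕0⊕1⊕1 = 1
s8 (pos 8,9,10,11,12,13,14,15): 0⊕1⊕0⊕0⊕1⊕0⊕1⊕1 = 0
Syndrome s8…s1 = 0100 → error at position 4.
Flip position 4: 000111101001011 → 000011101001011
Read data bits from positions 3,5,6,7,9,10,11,12,13,14,15: 01111001011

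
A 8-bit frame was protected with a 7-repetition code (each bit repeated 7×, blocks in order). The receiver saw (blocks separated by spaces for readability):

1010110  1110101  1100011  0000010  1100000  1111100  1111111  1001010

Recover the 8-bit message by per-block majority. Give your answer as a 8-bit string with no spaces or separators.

11100110

Block 1 (1010110): 4 ones → 1
Block 2 (1110101): 5 ones → 1
Block 3 (1100011): 4 ones → 1
Block 4 (0000010): 1 one → 0
Block 5 (1100000): 2 ones → 0
Block 6 (1111100): 5 ones → 1
Block 7 (1111111): 7 ones → 1
Block 8 (1001010): 3 ones → 0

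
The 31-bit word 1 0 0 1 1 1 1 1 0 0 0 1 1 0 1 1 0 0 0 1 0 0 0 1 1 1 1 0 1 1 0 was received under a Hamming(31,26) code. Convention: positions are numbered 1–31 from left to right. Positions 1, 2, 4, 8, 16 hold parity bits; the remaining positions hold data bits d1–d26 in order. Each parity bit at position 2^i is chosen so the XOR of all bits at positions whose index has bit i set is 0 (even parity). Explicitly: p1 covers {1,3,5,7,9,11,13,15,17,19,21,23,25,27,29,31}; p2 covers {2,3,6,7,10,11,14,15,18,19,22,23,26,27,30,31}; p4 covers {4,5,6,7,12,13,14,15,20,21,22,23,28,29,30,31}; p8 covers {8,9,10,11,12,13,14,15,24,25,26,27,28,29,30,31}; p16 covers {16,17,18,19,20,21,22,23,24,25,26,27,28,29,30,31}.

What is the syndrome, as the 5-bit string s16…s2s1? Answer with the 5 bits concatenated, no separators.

00000

s1 (pos 1,3,5,7,9,11,13,15,17,19,21,23,25,27,29,31): 1⊕0⊕1⊕1⊕0⊕0⊕1⊕1⊕0⊕0⊕0⊕0⊕1⊕1⊕1⊕0 = 0
s2 (pos 2,3,6,7,10,11,14,15,18,19,22,23,26,27,30,31): 0⊕0⊕1⊕1⊕0⊕0⊕0⊕1⊕0⊕0⊕0⊕0⊕1⊕1⊕1⊕0 = 0
s4 (pos 4,5,6,7,12,13,14,15,20,21,22,23,28,29,30,31): 1⊕1⊕1⊕1⊕1⊕1⊕0⊕1⊕1⊕0⊕0⊕0⊕0⊕1⊕1⊕0 = 0
s8 (pos 8,9,10,11,12,13,14,15,24,25,26,27,28,29,30,31): 1⊕0⊕0⊕0⊕1⊕1⊕0⊕1⊕1⊕1⊕1⊕1⊕0⊕1⊕1⊕0 = 0
s16 (pos 16,17,18,19,20,21,22,23,24,25,26,27,28,29,30,31): 1⊕0⊕0⊕0⊕1⊕0⊕0⊕0⊕1⊕1⊕1⊕1⊕0⊕1⊕1⊕0 = 0
Syndrome s16…s1 = 00000 → no error.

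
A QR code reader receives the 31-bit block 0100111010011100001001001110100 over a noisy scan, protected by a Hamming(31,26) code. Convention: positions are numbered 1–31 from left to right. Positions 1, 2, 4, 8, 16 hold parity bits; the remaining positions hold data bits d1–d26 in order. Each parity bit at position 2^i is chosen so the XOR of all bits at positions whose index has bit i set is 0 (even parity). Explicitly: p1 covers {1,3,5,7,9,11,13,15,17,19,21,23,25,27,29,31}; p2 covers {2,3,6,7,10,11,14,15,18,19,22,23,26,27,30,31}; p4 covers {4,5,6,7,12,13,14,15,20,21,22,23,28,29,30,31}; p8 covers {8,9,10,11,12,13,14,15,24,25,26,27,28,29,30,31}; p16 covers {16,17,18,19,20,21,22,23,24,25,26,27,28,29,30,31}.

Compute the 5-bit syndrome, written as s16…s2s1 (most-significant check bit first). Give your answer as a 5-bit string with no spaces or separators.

00000

s1 (pos 1,3,5,7,9,11,13,15,17,19,21,23,25,27,29,31): 0⊕0⊕1⊕1⊕1⊕0⊕1⊕0⊕0⊕1⊕0⊕0⊕1⊕1⊕1⊕0 = 0
s2 (pos 2,3,6,7,10,11,14,15,18,19,22,23,26,27,30,31): 1⊕0⊕1⊕1⊕0⊕0⊕1⊕0⊕0⊕1⊕1⊕0⊕1⊕1⊕0⊕0 = 0
s4 (pos 4,5,6,7,12,13,14,15,20,21,22,23,28,29,30,31): 0⊕1⊕1⊕1⊕1⊕1⊕1⊕0⊕0⊕0⊕1⊕0⊕0⊕1⊕0⊕0 = 0
s8 (pos 8,9,10,11,12,13,14,15,24,25,26,27,28,29,30,31): 0⊕1⊕0⊕0⊕1⊕1⊕1⊕0⊕0⊕1⊕1⊕1⊕0⊕1⊕0⊕0 = 0
s16 (pos 16,17,18,19,20,21,22,23,24,25,26,27,28,29,30,31): 0⊕0⊕0⊕1⊕0⊕0⊕1⊕0⊕0⊕1⊕1⊕1⊕0⊕1⊕0⊕0 = 0
Syndrome s16…s1 = 00000 → no error.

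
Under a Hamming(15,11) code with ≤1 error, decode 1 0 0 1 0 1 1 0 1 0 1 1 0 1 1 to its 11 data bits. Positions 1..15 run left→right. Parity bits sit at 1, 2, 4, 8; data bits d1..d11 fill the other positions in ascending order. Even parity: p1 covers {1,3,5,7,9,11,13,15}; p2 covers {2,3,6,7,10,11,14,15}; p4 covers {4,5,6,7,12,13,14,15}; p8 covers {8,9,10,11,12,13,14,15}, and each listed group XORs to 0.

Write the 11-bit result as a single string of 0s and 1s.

00111001011

s1 (pos 1,3,5,7,9,11,13,15): 1⊕0⊕0⊕1⊕1⊕1⊕0⊕1 = 1
s2 (pos 2,3,6,7,10,11,14,15): 0⊕0⊕1⊕1⊕0⊕1⊕1⊕1 = 1
s4 (pos 4,5,6,7,12,13,14,15): 1⊕0⊕1⊕1⊕1⊕0⊕1⊕1 = 0
s8 (pos 8,9,10,11,12,13,14,15): 0⊕1⊕0⊕1⊕1⊕0⊕1⊕1 = 1
Syndrome s8…s1 = 1011 → error at position 11.
Flip position 11: 100101101011011 → 100101101001011
Read data bits from positions 3,5,6,7,9,10,11,12,13,14,15: 00111001011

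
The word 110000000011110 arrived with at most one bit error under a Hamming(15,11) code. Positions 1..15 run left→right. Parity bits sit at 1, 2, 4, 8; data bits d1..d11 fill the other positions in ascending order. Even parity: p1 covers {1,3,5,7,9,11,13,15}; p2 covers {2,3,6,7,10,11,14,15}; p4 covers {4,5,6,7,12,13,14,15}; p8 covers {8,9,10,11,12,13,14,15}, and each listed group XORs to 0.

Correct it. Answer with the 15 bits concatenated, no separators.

s1 (pos 1,3,5,7,9,11,13,15): 1⊕0⊕0⊕0⊕0⊕1⊕1⊕0 = 1
s2 (pos 2,3,6,7,10,11,14,15): 1⊕0⊕0⊕0⊕0⊕1⊕1⊕0 = 1
s4 (pos 4,5,6,7,12,13,14,15): 0⊕0⊕0⊕0⊕1⊕1⊕1⊕0 = 1
s8 (pos 8,9,10,11,12,13,14,15): 0⊕0⊕0⊕1⊕1⊕1⊕1⊕0 = 0
Syndrome s8…s1 = 0111 → error at position 7.
Flip position 7: 110000000011110 → 110000100011110

110000100011110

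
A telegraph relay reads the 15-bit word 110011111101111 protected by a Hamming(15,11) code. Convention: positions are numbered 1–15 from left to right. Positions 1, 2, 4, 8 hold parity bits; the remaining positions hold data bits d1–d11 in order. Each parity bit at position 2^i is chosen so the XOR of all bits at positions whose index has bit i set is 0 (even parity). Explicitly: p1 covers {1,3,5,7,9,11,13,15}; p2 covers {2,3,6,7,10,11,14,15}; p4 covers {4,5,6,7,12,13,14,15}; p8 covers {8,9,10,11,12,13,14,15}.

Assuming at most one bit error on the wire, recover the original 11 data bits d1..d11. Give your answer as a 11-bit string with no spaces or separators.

s1 (pos 1,3,5,7,9,11,13,15): 1⊕0⊕1⊕1⊕1⊕0⊕1⊕1 = 0
s2 (pos 2,3,6,7,10,11,14,15): 1⊕0⊕1⊕1⊕1⊕0⊕1⊕1 = 0
s4 (pos 4,5,6,7,12,13,14,15): 0⊕1⊕1⊕1⊕1⊕1⊕1⊕1 = 1
s8 (pos 8,9,10,11,12,13,14,15): 1⊕1⊕1⊕0⊕1⊕1⊕1⊕1 = 1
Syndrome s8…s1 = 1100 → error at position 12.
Flip position 12: 110011111101111 → 110011111100111
Read data bits from positions 3,5,6,7,9,10,11,12,13,14,15: 01111100111

01111100111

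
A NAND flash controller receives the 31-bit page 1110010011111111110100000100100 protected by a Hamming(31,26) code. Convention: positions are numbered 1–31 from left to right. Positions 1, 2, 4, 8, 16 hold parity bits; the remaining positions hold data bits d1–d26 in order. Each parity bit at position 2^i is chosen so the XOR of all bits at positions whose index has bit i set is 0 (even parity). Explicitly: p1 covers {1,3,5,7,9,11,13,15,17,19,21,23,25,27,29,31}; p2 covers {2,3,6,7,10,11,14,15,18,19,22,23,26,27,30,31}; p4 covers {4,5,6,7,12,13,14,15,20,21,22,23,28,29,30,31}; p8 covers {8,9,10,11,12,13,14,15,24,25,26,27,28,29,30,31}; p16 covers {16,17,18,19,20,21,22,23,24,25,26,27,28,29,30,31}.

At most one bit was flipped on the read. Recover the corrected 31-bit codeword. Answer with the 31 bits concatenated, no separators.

1110010011111011110100000100100

s1 (pos 1,3,5,7,9,11,13,15,17,19,21,23,25,27,29,31): 1⊕1⊕0⊕0⊕1⊕1⊕1⊕1⊕1⊕0⊕0⊕0⊕0⊕0⊕1⊕0 = 0
s2 (pos 2,3,6,7,10,11,14,15,18,19,22,23,26,27,30,31): 1⊕1⊕1⊕0⊕1⊕1⊕1⊕1⊕1⊕0⊕0⊕0⊕1⊕0⊕0⊕0 = 1
s4 (pos 4,5,6,7,12,13,14,15,20,21,22,23,28,29,30,31): 0⊕0⊕1⊕0⊕1⊕1⊕1⊕1⊕1⊕0⊕0⊕0⊕0⊕1⊕0⊕0 = 1
s8 (pos 8,9,10,11,12,13,14,15,24,25,26,27,28,29,30,31): 0⊕1⊕1⊕1⊕1⊕1⊕1⊕1⊕0⊕0⊕1⊕0⊕0⊕1⊕0⊕0 = 1
s16 (pos 16,17,18,19,20,21,22,23,24,25,26,27,28,29,30,31): 1⊕1⊕1⊕0⊕1⊕0⊕0⊕0⊕0⊕0⊕1⊕0⊕0⊕1⊕0⊕0 = 0
Syndrome s16…s1 = 01110 → error at position 14.
Flip position 14: 1110010011111111110100000100100 → 1110010011111011110100000100100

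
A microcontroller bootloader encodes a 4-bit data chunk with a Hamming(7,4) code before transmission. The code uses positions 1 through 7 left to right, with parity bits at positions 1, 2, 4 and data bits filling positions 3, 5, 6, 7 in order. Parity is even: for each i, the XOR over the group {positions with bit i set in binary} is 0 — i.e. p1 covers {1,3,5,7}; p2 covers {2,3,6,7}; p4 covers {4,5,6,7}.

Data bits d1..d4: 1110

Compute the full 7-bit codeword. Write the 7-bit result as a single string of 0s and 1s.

Place data at non-parity positions: p1 p2 1 p4 1 1 0
p1 (pos 1,3,5,7): XOR of data positions = 1⊕1⊕0 = 0
p2 (pos 2,3,6,7): XOR of data positions = 1⊕1⊕0 = 0
p4 (pos 4,5,6,7): XOR of data positions = 1⊕1⊕0 = 0
Codeword: 0010110

0010110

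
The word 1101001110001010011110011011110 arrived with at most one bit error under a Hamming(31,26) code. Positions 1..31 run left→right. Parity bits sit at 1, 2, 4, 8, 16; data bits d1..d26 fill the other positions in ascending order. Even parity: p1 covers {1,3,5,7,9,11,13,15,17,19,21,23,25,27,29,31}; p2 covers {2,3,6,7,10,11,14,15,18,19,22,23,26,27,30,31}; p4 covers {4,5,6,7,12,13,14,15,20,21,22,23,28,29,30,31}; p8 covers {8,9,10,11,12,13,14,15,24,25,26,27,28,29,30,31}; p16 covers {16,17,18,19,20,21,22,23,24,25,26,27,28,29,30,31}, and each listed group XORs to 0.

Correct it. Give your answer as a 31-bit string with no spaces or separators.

s1 (pos 1,3,5,7,9,11,13,15,17,19,21,23,25,27,29,31): 1⊕0⊕0⊕1⊕1⊕0⊕1⊕1⊕0⊕1⊕1⊕0⊕1⊕1⊕1⊕0 = 0
s2 (pos 2,3,6,7,10,11,14,15,18,19,22,23,26,27,30,31): 1⊕0⊕0⊕1⊕0⊕0⊕0⊕1⊕1⊕1⊕0⊕0⊕0⊕1⊕1⊕0 = 1
s4 (pos 4,5,6,7,12,13,14,15,20,21,22,23,28,29,30,31): 1⊕0⊕0⊕1⊕0⊕1⊕0⊕1⊕1⊕1⊕0⊕0⊕1⊕1⊕1⊕0 = 1
s8 (pos 8,9,10,11,12,13,14,15,24,25,26,27,28,29,30,31): 1⊕1⊕0⊕0⊕0⊕1⊕0⊕1⊕1⊕1⊕0⊕1⊕1⊕1⊕1⊕0 = 0
s16 (pos 16,17,18,19,20,21,22,23,24,25,26,27,28,29,30,31): 0⊕0⊕1⊕1⊕1⊕1⊕0⊕0⊕1⊕1⊕0⊕1⊕1⊕1⊕1⊕0 = 0
Syndrome s16…s1 = 00110 → error at position 6.
Flip position 6: 1101001110001010011110011011110 → 1101011110001010011110011011110

1101011110001010011110011011110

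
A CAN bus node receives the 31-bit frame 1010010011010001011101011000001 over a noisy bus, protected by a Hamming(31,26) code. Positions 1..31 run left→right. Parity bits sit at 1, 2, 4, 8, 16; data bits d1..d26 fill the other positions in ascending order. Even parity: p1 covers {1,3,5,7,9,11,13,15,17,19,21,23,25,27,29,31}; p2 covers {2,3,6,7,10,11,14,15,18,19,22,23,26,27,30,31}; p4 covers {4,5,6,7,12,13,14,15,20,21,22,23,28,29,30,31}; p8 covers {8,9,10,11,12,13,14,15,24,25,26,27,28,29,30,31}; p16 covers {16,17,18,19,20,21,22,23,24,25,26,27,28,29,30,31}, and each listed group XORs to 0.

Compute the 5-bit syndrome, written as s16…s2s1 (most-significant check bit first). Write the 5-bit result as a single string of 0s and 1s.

00110

s1 (pos 1,3,5,7,9,11,13,15,17,19,21,23,25,27,29,31): 1⊕1⊕0⊕0⊕1⊕0⊕0⊕0⊕0⊕1⊕0⊕0⊕1⊕0⊕0⊕1 = 0
s2 (pos 2,3,6,7,10,11,14,15,18,19,22,23,26,27,30,31): 0⊕1⊕1⊕0⊕1⊕0⊕0⊕0⊕1⊕1⊕1⊕0⊕0⊕0⊕0⊕1 = 1
s4 (pos 4,5,6,7,12,13,14,15,20,21,22,23,28,29,30,31): 0⊕0⊕1⊕0⊕1⊕0⊕0⊕0⊕1⊕0⊕1⊕0⊕0⊕0⊕0⊕1 = 1
s8 (pos 8,9,10,11,12,13,14,15,24,25,26,27,28,29,30,31): 0⊕1⊕1⊕0⊕1⊕0⊕0⊕0⊕1⊕1⊕0⊕0⊕0⊕0⊕0⊕1 = 0
s16 (pos 16,17,18,19,20,21,22,23,24,25,26,27,28,29,30,31): 1⊕0⊕1⊕1⊕1⊕0⊕1⊕0⊕1⊕1⊕0⊕0⊕0⊕0⊕0⊕1 = 0
Syndrome s16…s1 = 00110 → error at position 6.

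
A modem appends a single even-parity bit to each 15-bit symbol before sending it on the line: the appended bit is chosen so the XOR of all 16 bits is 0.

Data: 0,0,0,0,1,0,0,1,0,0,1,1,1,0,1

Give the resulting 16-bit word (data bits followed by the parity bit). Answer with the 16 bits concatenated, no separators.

0000100100111010

XOR of the 15 data bits: 0⊕0⊕0⊕0⊕1⊕0⊕0⊕1⊕0⊕0⊕1⊕1⊕1⊕0⊕1 = 0
Parity bit = 0 (so all 16 bits XOR to 0).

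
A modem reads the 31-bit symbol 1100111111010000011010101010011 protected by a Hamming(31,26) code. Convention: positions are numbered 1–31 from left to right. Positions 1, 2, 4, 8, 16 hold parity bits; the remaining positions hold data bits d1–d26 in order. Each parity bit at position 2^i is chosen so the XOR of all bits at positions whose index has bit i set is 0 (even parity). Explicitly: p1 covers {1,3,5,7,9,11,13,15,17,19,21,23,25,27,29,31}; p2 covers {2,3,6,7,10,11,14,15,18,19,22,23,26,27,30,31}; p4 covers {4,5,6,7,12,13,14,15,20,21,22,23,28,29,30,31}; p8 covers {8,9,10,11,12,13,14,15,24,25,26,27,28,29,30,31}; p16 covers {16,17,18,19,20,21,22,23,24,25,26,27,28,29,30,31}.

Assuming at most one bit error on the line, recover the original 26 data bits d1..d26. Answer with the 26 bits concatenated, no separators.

s1 (pos 1,3,5,7,9,11,13,15,17,19,21,23,25,27,29,31): 1⊕0⊕1⊕1⊕1⊕0⊕0⊕0⊕0⊕1⊕1⊕1⊕1⊕1⊕0⊕1 = 0
s2 (pos 2,3,6,7,10,11,14,15,18,19,22,23,26,27,30,31): 1⊕0⊕1⊕1⊕1⊕0⊕0⊕0⊕1⊕1⊕0⊕1⊕0⊕1⊕1⊕1 = 0
s4 (pos 4,5,6,7,12,13,14,15,20,21,22,23,28,29,30,31): 0⊕1⊕1⊕1⊕1⊕0⊕0⊕0⊕0⊕1⊕0⊕1⊕0⊕0⊕1⊕1 = 0
s8 (pos 8,9,10,11,12,13,14,15,24,25,26,27,28,29,30,31): 1⊕1⊕1⊕0⊕1⊕0⊕0⊕0⊕0⊕1⊕0⊕1⊕0⊕0⊕1⊕1 = 0
s16 (pos 16,17,18,19,20,21,22,23,24,25,26,27,28,29,30,31): 0⊕0⊕1⊕1⊕0⊕1⊕0⊕1⊕0⊕1⊕0⊕1⊕0⊕0⊕1⊕1 = 0
Syndrome s16…s1 = 00000 → no error.
Read data bits from positions 3,5,6,7,9,10,11,12,13,14,15,17,18,19,20,21,22,23,24,25,26,27,28,29,30,31: 01111101000011010101010011

01111101000011010101010011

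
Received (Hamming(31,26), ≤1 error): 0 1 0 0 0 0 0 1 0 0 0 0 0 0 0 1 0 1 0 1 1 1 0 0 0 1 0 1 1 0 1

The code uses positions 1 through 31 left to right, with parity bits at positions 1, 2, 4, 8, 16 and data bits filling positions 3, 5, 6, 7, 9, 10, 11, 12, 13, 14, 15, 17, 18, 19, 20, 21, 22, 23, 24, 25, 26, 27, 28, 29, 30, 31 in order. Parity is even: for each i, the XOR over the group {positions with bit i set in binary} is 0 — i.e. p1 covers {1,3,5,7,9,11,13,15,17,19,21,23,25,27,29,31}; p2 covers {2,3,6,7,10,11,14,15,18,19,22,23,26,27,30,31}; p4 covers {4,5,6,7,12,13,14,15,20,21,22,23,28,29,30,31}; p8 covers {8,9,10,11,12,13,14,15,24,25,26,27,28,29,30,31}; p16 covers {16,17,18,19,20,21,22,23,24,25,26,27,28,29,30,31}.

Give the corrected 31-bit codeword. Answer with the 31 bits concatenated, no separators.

s1 (pos 1,3,5,7,9,11,13,15,17,19,21,23,25,27,29,31): 0⊕0⊕0⊕0⊕0⊕0⊕0⊕0⊕0⊕0⊕1⊕0⊕0⊕0⊕1⊕1 = 1
s2 (pos 2,3,6,7,10,11,14,15,18,19,22,23,26,27,30,31): 1⊕0⊕0⊕0⊕0⊕0⊕0⊕0⊕1⊕0⊕1⊕0⊕1⊕0⊕0⊕1 = 1
s4 (pos 4,5,6,7,12,13,14,15,20,21,22,23,28,29,30,31): 0⊕0⊕0⊕0⊕0⊕0⊕0⊕0⊕1⊕1⊕1⊕0⊕1⊕1⊕0⊕1 = 0
s8 (pos 8,9,10,11,12,13,14,15,24,25,26,27,28,29,30,31): 1⊕0⊕0⊕0⊕0⊕0⊕0⊕0⊕0⊕0⊕1⊕0⊕1⊕1⊕0⊕1 = 1
s16 (pos 16,17,18,19,20,21,22,23,24,25,26,27,28,29,30,31): 1⊕0⊕1⊕0⊕1⊕1⊕1⊕0⊕0⊕0⊕1⊕0⊕1⊕1⊕0⊕1 = 1
Syndrome s16…s1 = 11011 → error at position 27.
Flip position 27: 0100000100000001010111000101101 → 0100000100000001010111000111101

0100000100000001010111000111101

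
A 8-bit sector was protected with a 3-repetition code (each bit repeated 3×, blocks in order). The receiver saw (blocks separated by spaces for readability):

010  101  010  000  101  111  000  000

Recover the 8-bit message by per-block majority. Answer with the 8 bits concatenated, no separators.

Block 1 (010): 1 one → 0
Block 2 (101): 2 ones → 1
Block 3 (010): 1 one → 0
Block 4 (000): 0 ones → 0
Block 5 (101): 2 ones → 1
Block 6 (111): 3 ones → 1
Block 7 (000): 0 ones → 0
Block 8 (000): 0 ones → 0

01001100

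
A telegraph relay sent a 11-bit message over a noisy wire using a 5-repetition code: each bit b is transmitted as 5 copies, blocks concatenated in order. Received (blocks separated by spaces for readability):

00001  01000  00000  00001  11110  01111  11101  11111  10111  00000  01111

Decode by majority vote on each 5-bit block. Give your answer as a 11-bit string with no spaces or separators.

00001111101

Block 1 (00001): 1 one → 0
Block 2 (01000): 1 one → 0
Block 3 (00000): 0 ones → 0
Block 4 (00001): 1 one → 0
Block 5 (11110): 4 ones → 1
Block 6 (01111): 4 ones → 1
Block 7 (11101): 4 ones → 1
Block 8 (11111): 5 ones → 1
Block 9 (10111): 4 ones → 1
Block 10 (00000): 0 ones → 0
Block 11 (01111): 4 ones → 1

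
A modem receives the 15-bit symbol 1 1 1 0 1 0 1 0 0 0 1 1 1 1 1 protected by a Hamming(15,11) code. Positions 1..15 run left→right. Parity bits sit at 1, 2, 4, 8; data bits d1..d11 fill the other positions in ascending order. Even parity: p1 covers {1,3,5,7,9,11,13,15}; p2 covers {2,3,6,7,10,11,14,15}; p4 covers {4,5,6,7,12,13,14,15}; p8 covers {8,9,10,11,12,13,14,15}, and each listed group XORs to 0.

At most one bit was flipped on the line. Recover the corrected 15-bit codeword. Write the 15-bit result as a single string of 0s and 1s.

s1 (pos 1,3,5,7,9,11,13,15): 1⊕1⊕1⊕1⊕0⊕1⊕1⊕1 = 1
s2 (pos 2,3,6,7,10,11,14,15): 1⊕1⊕0⊕1⊕0⊕1⊕1⊕1 = 0
s4 (pos 4,5,6,7,12,13,14,15): 0⊕1⊕0⊕1⊕1⊕1⊕1⊕1 = 0
s8 (pos 8,9,10,11,12,13,14,15): 0⊕0⊕0⊕1⊕1⊕1⊕1⊕1 = 1
Syndrome s8…s1 = 1001 → error at position 9.
Flip position 9: 111010100011111 → 111010101011111

111010101011111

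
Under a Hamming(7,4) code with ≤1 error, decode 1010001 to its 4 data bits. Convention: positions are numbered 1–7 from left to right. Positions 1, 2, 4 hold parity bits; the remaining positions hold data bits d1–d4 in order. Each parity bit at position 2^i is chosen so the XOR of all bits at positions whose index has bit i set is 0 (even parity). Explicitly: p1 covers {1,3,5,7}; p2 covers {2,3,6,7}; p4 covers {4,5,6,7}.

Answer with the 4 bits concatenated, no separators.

1101

s1 (pos 1,3,5,7): 1⊕1⊕0⊕1 = 1
s2 (pos 2,3,6,7): 0⊕1⊕0⊕1 = 0
s4 (pos 4,5,6,7): 0⊕0⊕0⊕1 = 1
Syndrome s4…s1 = 101 → error at position 5.
Flip position 5: 1010001 → 1010101
Read data bits from positions 3,5,6,7: 1101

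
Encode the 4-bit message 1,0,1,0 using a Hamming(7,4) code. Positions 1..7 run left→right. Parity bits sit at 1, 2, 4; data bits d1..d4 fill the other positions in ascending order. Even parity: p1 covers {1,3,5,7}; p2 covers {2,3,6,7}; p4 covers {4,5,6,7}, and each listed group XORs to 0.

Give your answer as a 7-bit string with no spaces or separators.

Place data at non-parity positions: p1 p2 1 p4 0 1 0
p1 (pos 1,3,5,7): XOR of data positions = 1⊕0⊕0 = 1
p2 (pos 2,3,6,7): XOR of data positions = 1⊕1⊕0 = 0
p4 (pos 4,5,6,7): XOR of data positions = 0⊕1⊕0 = 1
Codeword: 1011010

1011010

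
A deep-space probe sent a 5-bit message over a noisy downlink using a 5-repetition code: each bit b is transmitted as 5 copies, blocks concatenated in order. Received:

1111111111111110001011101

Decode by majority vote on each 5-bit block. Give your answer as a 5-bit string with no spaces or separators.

11101

Block 1 (11111): 5 ones → 1
Block 2 (11111): 5 ones → 1
Block 3 (11111): 5 ones → 1
Block 4 (00010): 1 one → 0
Block 5 (11101): 4 ones → 1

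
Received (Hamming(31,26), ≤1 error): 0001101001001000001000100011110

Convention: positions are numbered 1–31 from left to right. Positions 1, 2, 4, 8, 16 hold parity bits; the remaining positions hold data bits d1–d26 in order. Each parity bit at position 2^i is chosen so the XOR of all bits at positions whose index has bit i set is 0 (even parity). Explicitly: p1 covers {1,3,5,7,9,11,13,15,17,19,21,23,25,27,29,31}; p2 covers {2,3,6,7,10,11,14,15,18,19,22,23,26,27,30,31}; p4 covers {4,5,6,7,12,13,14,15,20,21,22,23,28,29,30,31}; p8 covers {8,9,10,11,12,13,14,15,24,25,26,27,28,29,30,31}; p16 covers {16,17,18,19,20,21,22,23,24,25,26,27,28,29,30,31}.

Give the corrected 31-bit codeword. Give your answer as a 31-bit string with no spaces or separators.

s1 (pos 1,3,5,7,9,11,13,15,17,19,21,23,25,27,29,31): 0⊕0⊕1⊕1⊕0⊕0⊕1⊕0⊕0⊕1⊕0⊕1⊕0⊕1⊕1⊕0 = 1
s2 (pos 2,3,6,7,10,11,14,15,18,19,22,23,26,27,30,31): 0⊕0⊕0⊕1⊕1⊕0⊕0⊕0⊕0⊕1⊕0⊕1⊕0⊕1⊕1⊕0 = 0
s4 (pos 4,5,6,7,12,13,14,15,20,21,22,23,28,29,30,31): 1⊕1⊕0⊕1⊕0⊕1⊕0⊕0⊕0⊕0⊕0⊕1⊕1⊕1⊕1⊕0 = 0
s8 (pos 8,9,10,11,12,13,14,15,24,25,26,27,28,29,30,31): 0⊕0⊕1⊕0⊕0⊕1⊕0⊕0⊕0⊕0⊕0⊕1⊕1⊕1⊕1⊕0 = 0
s16 (pos 16,17,18,19,20,21,22,23,24,25,26,27,28,29,30,31): 0⊕0⊕0⊕1⊕0⊕0⊕0⊕1⊕0⊕0⊕0⊕1⊕1⊕1⊕1⊕0 = 0
Syndrome s16…s1 = 00001 → error at position 1.
Flip position 1: 0001101001001000001000100011110 → 1001101001001000001000100011110

1001101001001000001000100011110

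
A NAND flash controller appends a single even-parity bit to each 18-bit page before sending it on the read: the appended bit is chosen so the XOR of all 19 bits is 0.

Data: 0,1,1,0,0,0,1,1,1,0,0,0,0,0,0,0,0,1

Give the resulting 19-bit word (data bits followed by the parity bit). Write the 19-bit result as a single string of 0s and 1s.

0110001110000000010

XOR of the 18 data bits: 0⊕1⊕1⊕0⊕0⊕0⊕1⊕1⊕1⊕0⊕0⊕0⊕0⊕0⊕0⊕0⊕0⊕1 = 0
Parity bit = 0 (so all 19 bits XOR to 0).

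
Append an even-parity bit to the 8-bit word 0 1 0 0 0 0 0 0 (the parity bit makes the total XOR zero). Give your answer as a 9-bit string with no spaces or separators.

XOR of the 8 data bits: 0⊕1⊕0⊕0⊕0⊕0⊕0⊕0 = 1
Parity bit = 1 (so all 9 bits XOR to 0).

010000001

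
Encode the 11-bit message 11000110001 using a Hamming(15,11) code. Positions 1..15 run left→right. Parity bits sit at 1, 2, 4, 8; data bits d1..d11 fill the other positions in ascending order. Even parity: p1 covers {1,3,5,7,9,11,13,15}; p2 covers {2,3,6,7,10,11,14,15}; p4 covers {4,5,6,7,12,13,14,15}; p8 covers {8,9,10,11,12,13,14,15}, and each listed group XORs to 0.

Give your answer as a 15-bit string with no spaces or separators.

Place data at non-parity positions: p1 p2 1 p4 1 0 0 p8 0 1 1 0 0 0 1
p1 (pos 1,3,5,7,9,11,13,15): XOR of data positions = 1⊕1⊕0⊕0⊕1⊕0⊕1 = 0
p2 (pos 2,3,6,7,10,11,14,15): XOR of data positions = 1⊕0⊕0⊕1⊕1⊕0⊕1 = 0
p4 (pos 4,5,6,7,12,13,14,15): XOR of data positions = 1⊕0⊕0⊕0⊕0⊕0⊕1 = 0
p8 (pos 8,9,10,11,12,13,14,15): XOR of data positions = 0⊕1⊕1⊕0⊕0⊕0⊕1 = 1
Codeword: 001010010110001

001010010110001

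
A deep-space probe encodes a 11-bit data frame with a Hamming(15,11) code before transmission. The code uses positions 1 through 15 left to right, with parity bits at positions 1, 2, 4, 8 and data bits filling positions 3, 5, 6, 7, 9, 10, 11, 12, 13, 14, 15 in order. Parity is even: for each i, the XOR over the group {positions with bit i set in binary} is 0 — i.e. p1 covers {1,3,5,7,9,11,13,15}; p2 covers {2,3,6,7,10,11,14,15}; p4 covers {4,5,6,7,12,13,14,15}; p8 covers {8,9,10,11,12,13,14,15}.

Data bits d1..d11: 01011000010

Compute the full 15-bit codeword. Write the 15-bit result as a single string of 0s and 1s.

100110101000010

Place data at non-parity positions: p1 p2 0 p4 1 0 1 p8 1 0 0 0 0 1 0
p1 (pos 1,3,5,7,9,11,13,15): XOR of data positions = 0⊕1⊕1⊕1⊕0⊕0⊕0 = 1
p2 (pos 2,3,6,7,10,11,14,15): XOR of data positions = 0⊕0⊕1⊕0⊕0⊕1⊕0 = 0
p4 (pos 4,5,6,7,12,13,14,15): XOR of data positions = 1⊕0⊕1⊕0⊕0⊕1⊕0 = 1
p8 (pos 8,9,10,11,12,13,14,15): XOR of data positions = 1⊕0⊕0⊕0⊕0⊕1⊕0 = 0
Codeword: 100110101000010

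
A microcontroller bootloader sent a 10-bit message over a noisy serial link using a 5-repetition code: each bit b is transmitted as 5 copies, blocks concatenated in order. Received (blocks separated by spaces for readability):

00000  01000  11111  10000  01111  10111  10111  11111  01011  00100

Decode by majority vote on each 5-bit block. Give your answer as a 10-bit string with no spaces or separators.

Block 1 (00000): 0 ones → 0
Block 2 (01000): 1 one → 0
Block 3 (11111): 5 ones → 1
Block 4 (10000): 1 one → 0
Block 5 (01111): 4 ones → 1
Block 6 (10111): 4 ones → 1
Block 7 (10111): 4 ones → 1
Block 8 (11111): 5 ones → 1
Block 9 (01011): 3 ones → 1
Block 10 (00100): 1 one → 0

0010111110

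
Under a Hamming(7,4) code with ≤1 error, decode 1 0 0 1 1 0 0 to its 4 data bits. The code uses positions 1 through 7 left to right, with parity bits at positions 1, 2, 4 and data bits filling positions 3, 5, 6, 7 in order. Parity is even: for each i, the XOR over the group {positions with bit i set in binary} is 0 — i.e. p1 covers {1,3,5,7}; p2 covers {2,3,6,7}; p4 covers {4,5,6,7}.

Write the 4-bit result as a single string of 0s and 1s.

0100

s1 (pos 1,3,5,7): 1⊕0⊕1⊕0 = 0
s2 (pos 2,3,6,7): 0⊕0⊕0⊕0 = 0
s4 (pos 4,5,6,7): 1⊕1⊕0⊕0 = 0
Syndrome s4…s1 = 000 → no error.
Read data bits from positions 3,5,6,7: 0100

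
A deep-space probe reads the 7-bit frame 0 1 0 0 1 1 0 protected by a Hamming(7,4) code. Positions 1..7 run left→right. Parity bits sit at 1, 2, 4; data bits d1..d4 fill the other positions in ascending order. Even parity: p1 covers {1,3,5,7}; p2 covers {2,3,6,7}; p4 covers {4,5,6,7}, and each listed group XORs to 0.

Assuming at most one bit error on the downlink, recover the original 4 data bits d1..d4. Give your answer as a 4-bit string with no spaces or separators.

s1 (pos 1,3,5,7): 0⊕0⊕1⊕0 = 1
s2 (pos 2,3,6,7): 1⊕0⊕1⊕0 = 0
s4 (pos 4,5,6,7): 0⊕1⊕1⊕0 = 0
Syndrome s4…s1 = 001 → error at position 1.
Flip position 1: 0100110 → 1100110
Read data bits from positions 3,5,6,7: 0110

0110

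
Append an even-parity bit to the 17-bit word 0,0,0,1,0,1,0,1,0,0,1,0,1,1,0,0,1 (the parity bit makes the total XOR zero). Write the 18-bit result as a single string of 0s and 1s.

XOR of the 17 data bits: 0⊕0⊕0⊕1⊕0⊕1⊕0⊕1⊕0⊕0⊕1⊕0⊕1⊕1⊕0⊕0⊕1 = 1
Parity bit = 1 (so all 18 bits XOR to 0).

000101010010110011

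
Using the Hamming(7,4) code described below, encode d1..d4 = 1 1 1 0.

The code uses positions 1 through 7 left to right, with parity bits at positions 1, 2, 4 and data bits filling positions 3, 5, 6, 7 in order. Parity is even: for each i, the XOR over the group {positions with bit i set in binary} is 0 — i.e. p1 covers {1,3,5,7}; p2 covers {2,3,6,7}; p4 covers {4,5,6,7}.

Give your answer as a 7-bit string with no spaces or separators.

Place data at non-parity positions: p1 p2 1 p4 1 1 0
p1 (pos 1,3,5,7): XOR of data positions = 1⊕1⊕0 = 0
p2 (pos 2,3,6,7): XOR of data positions = 1⊕1⊕0 = 0
p4 (pos 4,5,6,7): XOR of data positions = 1⊕1⊕0 = 0
Codeword: 0010110

0010110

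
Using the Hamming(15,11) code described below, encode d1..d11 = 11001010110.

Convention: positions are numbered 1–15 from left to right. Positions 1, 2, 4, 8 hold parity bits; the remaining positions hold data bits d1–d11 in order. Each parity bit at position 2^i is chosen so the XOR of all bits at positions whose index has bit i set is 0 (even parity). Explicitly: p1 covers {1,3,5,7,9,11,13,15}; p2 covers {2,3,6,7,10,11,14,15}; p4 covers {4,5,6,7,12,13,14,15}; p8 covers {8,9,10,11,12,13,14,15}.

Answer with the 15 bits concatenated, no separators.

Place data at non-parity positions: p1 p2 1 p4 1 0 0 p8 1 0 1 0 1 1 0
p1 (pos 1,3,5,7,9,11,13,15): XOR of data positions = 1⊕1⊕0⊕1⊕1⊕1⊕0 = 1
p2 (pos 2,3,6,7,10,11,14,15): XOR of data positions = 1⊕0⊕0⊕0⊕1⊕1⊕0 = 1
p4 (pos 4,5,6,7,12,13,14,15): XOR of data positions = 1⊕0⊕0⊕0⊕1⊕1⊕0 = 1
p8 (pos 8,9,10,11,12,13,14,15): XOR of data positions = 1⊕0⊕1⊕0⊕1⊕1⊕0 = 0
Codeword: 111110001010110

111110001010110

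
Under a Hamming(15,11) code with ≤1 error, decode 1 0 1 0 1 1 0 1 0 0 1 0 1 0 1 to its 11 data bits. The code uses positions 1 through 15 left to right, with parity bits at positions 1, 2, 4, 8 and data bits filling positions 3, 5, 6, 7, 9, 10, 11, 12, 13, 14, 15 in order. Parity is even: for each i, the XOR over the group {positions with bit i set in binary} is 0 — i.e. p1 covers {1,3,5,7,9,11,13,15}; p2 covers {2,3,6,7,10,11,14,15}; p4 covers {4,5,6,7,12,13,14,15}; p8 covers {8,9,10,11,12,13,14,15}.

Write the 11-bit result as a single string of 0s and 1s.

11100010101

s1 (pos 1,3,5,7,9,11,13,15): 1⊕1⊕1⊕0⊕0⊕1⊕1⊕1 = 0
s2 (pos 2,3,6,7,10,11,14,15): 0⊕1⊕1⊕0⊕0⊕1⊕0⊕1 = 0
s4 (pos 4,5,6,7,12,13,14,15): 0⊕1⊕1⊕0⊕0⊕1⊕0⊕1 = 0
s8 (pos 8,9,10,11,12,13,14,15): 1⊕0⊕0⊕1⊕0⊕1⊕0⊕1 = 0
Syndrome s8…s1 = 0000 → no error.
Read data bits from positions 3,5,6,7,9,10,11,12,13,14,15: 11100010101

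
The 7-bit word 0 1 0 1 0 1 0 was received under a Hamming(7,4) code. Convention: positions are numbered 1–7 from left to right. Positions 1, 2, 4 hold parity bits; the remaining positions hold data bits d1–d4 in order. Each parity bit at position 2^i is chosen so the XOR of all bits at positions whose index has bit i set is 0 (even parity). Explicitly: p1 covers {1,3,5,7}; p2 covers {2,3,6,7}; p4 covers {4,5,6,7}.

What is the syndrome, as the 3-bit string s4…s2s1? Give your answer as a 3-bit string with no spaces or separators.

000

s1 (pos 1,3,5,7): 0⊕0⊕0⊕0 = 0
s2 (pos 2,3,6,7): 1⊕0⊕1⊕0 = 0
s4 (pos 4,5,6,7): 1⊕0⊕1⊕0 = 0
Syndrome s4…s1 = 000 → no error.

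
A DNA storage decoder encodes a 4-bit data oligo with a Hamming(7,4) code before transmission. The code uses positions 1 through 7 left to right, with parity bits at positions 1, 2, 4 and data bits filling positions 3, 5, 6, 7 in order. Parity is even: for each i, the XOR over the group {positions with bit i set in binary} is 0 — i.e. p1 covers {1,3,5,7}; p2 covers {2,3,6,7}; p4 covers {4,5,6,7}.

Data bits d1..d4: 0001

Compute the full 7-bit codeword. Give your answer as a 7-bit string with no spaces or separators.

Place data at non-parity positions: p1 p2 0 p4 0 0 1
p1 (pos 1,3,5,7): XOR of data positions = 0⊕0⊕1 = 1
p2 (pos 2,3,6,7): XOR of data positions = 0⊕0⊕1 = 1
p4 (pos 4,5,6,7): XOR of data positions = 0⊕0⊕1 = 1
Codeword: 1101001

1101001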